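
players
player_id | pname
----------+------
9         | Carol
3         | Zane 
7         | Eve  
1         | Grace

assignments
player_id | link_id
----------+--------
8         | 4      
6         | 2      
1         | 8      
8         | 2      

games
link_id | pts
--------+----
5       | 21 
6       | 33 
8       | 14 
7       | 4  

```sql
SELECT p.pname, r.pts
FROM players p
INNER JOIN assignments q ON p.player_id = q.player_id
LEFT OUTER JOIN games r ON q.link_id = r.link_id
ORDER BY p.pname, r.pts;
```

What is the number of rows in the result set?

1

Evaluate left to right. First `players p INNER JOIN assignments q` on player_id: 1 row(s).
Then LEFT JOIN `games r` on link_id: each of those 1 rows is kept; rows whose q.link_id has no match in r get NULL for r's columns.
Result: 1 row(s).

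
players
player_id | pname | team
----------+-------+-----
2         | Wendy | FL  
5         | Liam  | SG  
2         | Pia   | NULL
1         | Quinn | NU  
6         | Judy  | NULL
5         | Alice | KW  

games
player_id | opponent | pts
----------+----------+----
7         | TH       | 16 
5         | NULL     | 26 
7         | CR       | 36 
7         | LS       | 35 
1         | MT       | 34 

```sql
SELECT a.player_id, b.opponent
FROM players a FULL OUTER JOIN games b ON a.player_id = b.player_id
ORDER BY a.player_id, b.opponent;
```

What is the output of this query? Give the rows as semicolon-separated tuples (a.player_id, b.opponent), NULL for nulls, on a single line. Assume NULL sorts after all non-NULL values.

(1, MT); (2, NULL); (2, NULL); (5, NULL); (5, NULL); (6, NULL); (NULL, CR); (NULL, LS); (NULL, TH)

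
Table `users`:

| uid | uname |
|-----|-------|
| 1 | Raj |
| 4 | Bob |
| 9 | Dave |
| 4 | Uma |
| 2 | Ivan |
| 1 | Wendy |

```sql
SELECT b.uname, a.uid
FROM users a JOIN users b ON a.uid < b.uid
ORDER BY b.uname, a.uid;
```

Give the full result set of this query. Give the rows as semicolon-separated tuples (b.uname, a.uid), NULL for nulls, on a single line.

(Bob, 1); (Bob, 1); (Bob, 2); (Dave, 1); (Dave, 1); (Dave, 2); (Dave, 4); (Dave, 4); (Ivan, 1); (Ivan, 1); (Uma, 1); (Uma, 1); (Uma, 2)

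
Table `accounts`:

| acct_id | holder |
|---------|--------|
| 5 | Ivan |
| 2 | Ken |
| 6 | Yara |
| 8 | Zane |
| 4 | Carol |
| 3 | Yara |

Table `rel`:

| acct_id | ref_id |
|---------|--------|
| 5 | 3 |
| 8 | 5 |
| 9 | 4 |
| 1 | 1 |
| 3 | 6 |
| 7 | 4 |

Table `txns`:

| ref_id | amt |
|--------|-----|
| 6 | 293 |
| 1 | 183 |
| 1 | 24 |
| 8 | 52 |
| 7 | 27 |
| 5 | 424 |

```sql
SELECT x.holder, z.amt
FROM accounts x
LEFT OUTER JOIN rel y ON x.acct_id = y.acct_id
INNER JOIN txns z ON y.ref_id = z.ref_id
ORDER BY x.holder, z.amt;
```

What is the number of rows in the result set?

2

Step 1 — x LEFT JOIN y on acct_id → 6 row(s).
Then INNER JOIN `txns z` on ref_id: keep only rows whose y.ref_id appears in z.
Result: 2 row(s).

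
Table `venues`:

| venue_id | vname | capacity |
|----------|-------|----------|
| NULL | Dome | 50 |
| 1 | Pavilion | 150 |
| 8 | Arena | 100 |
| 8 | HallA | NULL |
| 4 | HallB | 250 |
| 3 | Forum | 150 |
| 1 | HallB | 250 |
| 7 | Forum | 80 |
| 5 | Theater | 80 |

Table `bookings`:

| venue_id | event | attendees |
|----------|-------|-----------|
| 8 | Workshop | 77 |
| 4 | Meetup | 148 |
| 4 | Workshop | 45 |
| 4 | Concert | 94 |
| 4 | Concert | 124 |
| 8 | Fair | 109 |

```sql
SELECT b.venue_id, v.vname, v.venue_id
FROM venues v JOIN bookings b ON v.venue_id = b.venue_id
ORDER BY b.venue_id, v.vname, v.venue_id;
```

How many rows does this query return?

8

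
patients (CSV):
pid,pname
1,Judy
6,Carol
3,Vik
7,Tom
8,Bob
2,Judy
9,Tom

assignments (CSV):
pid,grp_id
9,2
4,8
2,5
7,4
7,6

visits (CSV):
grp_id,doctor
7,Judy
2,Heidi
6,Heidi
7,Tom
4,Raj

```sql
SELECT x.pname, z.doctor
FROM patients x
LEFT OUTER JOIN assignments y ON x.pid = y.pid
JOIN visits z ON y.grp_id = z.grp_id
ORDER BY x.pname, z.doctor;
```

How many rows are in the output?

3

Step 1 — x LEFT JOIN y on pid → 8 row(s).
Then INNER JOIN `visits z` on grp_id: keep only rows whose y.grp_id appears in z.
Result: 3 row(s).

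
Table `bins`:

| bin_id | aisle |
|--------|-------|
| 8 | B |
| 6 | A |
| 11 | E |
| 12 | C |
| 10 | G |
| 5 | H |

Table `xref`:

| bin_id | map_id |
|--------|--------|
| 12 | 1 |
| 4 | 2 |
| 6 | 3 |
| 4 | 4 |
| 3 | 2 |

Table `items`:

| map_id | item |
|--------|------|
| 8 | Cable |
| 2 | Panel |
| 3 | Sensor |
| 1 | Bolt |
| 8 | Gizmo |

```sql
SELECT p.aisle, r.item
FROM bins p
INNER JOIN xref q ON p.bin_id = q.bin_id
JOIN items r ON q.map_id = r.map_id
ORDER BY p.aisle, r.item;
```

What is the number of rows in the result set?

2

Step 1 — p INNER JOIN q on bin_id → 2 row(s).
Then INNER JOIN `items r` on map_id: keep only rows whose q.map_id appears in r.
Result: 2 row(s).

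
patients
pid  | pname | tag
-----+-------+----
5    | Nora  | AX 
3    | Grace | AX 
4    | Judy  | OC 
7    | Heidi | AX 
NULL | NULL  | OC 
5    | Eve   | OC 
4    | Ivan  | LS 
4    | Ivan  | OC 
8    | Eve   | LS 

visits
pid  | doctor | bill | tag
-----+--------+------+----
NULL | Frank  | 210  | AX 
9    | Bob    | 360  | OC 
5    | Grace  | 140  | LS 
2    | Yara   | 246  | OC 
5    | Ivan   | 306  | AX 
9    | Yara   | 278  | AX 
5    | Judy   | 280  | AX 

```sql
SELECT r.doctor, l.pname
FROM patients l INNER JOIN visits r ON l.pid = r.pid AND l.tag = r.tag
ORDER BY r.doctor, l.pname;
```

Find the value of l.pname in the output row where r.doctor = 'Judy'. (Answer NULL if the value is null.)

INNER JOIN keeps only pairs where the ON condition holds.
Matching on l.pid = r.pid AND l.tag = r.tag. A NULL in a compared column never satisfies the condition.
- l (pid=5, tag=AX) pairs with 2 row(s) of r.
- l (pid=3, tag=AX) has no partner → excluded.
- l (pid=4, tag=OC) has no partner → excluded.
- l (pid=7, tag=AX) has no partner → excluded.
- l (pid=NULL, tag=OC) has no partner → excluded.
- l (pid=5, tag=OC) has no partner → excluded.
- l (pid=4, tag=LS) has no partner → excluded.
- l (pid=4, tag=OC) has no partner → excluded.
- l (pid=8, tag=LS) has no partner → excluded.

Nora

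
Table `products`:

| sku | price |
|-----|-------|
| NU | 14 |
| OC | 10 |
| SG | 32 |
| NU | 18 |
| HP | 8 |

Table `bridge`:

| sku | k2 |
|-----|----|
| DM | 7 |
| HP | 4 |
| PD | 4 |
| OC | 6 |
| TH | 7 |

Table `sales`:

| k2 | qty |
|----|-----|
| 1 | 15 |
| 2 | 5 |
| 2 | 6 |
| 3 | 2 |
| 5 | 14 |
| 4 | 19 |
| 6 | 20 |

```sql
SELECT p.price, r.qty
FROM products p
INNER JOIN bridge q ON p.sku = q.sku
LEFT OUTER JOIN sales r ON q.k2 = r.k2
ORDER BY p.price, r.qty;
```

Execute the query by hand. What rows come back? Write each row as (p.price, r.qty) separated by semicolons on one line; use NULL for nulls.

(8, 19); (10, 20)

Evaluate left to right. First `products p INNER JOIN bridge q` on sku: 2 row(s).
Then LEFT JOIN `sales r` on k2: each of those 2 rows is kept; rows whose q.k2 has no match in r get NULL for r's columns.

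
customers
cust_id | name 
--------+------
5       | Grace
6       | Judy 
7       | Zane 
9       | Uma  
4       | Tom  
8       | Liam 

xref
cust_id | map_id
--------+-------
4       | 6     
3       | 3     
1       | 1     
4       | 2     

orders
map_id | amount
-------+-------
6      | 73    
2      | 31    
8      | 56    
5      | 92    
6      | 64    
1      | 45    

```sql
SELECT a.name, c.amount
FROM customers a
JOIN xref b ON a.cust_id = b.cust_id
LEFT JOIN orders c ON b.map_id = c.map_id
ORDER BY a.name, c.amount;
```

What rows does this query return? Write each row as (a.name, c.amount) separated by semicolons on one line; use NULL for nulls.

(Tom, 31); (Tom, 64); (Tom, 73)

Evaluate left to right. First `customers a INNER JOIN xref b` on cust_id: 2 row(s).
Then LEFT JOIN `orders c` on map_id: each of those 2 rows is kept; rows whose b.map_id has no match in c get NULL for c's columns.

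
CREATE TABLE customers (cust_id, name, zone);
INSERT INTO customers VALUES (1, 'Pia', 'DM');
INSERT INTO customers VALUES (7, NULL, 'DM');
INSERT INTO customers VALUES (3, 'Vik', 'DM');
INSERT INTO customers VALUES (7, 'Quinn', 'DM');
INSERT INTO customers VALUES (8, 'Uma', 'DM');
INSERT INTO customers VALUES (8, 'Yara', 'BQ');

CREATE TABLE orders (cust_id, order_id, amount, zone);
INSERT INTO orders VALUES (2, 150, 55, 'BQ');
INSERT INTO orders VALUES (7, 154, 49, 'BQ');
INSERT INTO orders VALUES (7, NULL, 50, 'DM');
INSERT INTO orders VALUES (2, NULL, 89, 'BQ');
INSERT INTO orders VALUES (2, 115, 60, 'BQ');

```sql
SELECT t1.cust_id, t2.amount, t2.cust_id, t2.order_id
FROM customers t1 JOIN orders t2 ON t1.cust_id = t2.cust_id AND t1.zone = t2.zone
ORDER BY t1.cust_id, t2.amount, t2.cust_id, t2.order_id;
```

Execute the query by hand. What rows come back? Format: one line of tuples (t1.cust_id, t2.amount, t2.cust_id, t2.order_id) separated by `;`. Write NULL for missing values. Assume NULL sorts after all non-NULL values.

INNER JOIN keeps only pairs where the ON condition holds.
Matching on t1.cust_id = t2.cust_id AND t1.zone = t2.zone.
Matched pairs: 2.

(7, 50, 7, NULL); (7, 50, 7, NULL)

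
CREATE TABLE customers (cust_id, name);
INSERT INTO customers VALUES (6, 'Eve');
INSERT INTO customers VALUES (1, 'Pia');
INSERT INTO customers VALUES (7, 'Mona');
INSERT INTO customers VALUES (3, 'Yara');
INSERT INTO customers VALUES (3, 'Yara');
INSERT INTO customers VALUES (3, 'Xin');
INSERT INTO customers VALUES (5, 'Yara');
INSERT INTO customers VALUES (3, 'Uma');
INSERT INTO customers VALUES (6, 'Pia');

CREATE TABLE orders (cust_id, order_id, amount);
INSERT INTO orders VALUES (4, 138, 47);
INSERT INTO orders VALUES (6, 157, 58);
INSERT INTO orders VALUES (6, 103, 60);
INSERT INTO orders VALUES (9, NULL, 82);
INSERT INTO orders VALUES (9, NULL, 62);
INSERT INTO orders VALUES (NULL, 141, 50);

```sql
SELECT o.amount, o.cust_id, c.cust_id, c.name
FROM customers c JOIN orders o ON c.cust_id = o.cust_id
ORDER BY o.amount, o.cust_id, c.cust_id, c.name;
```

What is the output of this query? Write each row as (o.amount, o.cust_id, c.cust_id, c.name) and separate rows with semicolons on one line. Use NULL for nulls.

INNER JOIN keeps only pairs where the ON condition holds.
Matching on c.cust_id = o.cust_id. A NULL in a compared column never satisfies the condition.
- c row (cust_id=6): matches 2 o row(s) → 2 output row(s).
- c row (cust_id=1): no match → dropped.
- c row (cust_id=7): no match → dropped.
- c row (cust_id=3): no match → dropped.
- c row (cust_id=3): no match → dropped.
- c row (cust_id=3): no match → dropped.
- c row (cust_id=5): no match → dropped.
- c row (cust_id=3): no match → dropped.
- c row (cust_id=6): matches 2 o row(s) → 2 output row(s).
After projecting and ordering:
o.amount | o.cust_id | c.cust_id | c.name
58 | 6 | 6 | Eve
58 | 6 | 6 | Pia
60 | 6 | 6 | Eve
60 | 6 | 6 | Pia

(58, 6, 6, Eve); (58, 6, 6, Pia); (60, 6, 6, Eve); (60, 6, 6, Pia)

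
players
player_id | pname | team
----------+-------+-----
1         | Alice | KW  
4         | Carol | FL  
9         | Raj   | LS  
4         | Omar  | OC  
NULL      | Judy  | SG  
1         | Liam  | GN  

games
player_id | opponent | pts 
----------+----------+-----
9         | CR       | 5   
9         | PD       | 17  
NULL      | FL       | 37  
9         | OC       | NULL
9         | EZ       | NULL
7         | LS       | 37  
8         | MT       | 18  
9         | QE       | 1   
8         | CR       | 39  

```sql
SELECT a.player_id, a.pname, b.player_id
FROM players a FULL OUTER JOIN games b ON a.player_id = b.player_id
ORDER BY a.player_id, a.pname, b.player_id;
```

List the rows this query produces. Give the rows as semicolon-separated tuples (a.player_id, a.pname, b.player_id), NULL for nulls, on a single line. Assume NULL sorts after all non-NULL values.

(1, Alice, NULL); (1, Liam, NULL); (4, Carol, NULL); (4, Omar, NULL); (9, Raj, 9); (9, Raj, 9); (9, Raj, 9); (9, Raj, 9); (9, Raj, 9); (NULL, Judy, NULL); (NULL, NULL, 7); (NULL, NULL, 8); (NULL, NULL, 8); (NULL, NULL, NULL)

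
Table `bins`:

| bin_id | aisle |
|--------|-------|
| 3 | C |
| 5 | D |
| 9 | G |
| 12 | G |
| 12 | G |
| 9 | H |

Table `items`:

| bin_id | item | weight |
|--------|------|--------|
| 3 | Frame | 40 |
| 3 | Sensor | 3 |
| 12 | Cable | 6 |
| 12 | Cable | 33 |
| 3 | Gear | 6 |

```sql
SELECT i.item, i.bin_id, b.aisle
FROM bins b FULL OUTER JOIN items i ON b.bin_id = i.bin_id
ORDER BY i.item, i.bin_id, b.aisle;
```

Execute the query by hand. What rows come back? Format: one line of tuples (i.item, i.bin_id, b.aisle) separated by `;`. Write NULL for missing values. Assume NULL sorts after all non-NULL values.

FULL OUTER JOIN keeps every row from both sides; unmatched rows get NULL for the other side's columns.
Matching on b.bin_id = i.bin_id.
- b row (bin_id=3): matches 3 i row(s) → 3 output row(s).
- b row (bin_id=5): no match → kept, i columns NULL.
- b row (bin_id=9): no match → kept, i columns NULL.
- b row (bin_id=12): matches 2 i row(s) → 2 output row(s).
- b row (bin_id=12): matches 2 i row(s) → 2 output row(s).
- b row (bin_id=9): no match → kept, i columns NULL.
After projecting and ordering:
i.item | i.bin_id | b.aisle
Cable | 12 | G
Cable | 12 | G
Cable | 12 | G
Cable | 12 | G
Frame | 3 | C
Gear | 3 | C
Sensor | 3 | C
NULL | NULL | D
NULL | NULL | G
NULL | NULL | H

(Cable, 12, G); (Cable, 12, G); (Cable, 12, G); (Cable, 12, G); (Frame, 3, C); (Gear, 3, C); (Sensor, 3, C); (NULL, NULL, D); (NULL, NULL, G); (NULL, NULL, H)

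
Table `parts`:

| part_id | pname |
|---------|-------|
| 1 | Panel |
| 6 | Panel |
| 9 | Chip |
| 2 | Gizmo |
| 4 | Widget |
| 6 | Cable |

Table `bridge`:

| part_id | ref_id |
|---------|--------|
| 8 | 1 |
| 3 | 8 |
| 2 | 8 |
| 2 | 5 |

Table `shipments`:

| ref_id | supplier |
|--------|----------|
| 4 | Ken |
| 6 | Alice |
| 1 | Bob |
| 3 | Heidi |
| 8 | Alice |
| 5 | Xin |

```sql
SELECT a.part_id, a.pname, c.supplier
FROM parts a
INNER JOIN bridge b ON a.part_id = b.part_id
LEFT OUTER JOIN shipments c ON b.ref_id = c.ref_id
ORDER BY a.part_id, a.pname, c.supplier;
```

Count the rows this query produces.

2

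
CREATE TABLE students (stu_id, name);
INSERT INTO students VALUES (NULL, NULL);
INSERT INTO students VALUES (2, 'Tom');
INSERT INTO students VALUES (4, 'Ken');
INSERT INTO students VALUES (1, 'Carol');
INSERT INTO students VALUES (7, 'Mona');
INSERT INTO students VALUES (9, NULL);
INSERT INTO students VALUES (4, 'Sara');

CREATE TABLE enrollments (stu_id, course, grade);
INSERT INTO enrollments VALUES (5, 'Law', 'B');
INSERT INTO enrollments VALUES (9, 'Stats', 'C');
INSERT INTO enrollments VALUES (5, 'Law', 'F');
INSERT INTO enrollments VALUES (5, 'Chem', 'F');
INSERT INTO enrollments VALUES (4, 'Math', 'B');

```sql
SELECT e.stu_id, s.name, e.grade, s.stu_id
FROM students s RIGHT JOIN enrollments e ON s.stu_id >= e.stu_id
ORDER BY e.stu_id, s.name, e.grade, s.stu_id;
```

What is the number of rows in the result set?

11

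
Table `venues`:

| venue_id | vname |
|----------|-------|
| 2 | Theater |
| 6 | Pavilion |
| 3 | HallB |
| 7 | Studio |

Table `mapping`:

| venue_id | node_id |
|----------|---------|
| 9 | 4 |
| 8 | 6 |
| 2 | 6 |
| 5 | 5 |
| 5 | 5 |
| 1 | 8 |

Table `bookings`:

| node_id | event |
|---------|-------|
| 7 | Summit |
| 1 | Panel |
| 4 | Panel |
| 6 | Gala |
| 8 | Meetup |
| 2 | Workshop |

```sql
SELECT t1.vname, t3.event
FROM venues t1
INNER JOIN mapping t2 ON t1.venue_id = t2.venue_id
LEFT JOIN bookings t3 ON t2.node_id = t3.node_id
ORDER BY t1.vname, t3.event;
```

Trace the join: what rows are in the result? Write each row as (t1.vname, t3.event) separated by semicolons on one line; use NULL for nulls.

(Theater, Gala)

Joins associate left-to-right: venues INNER JOIN mapping on venue_id gives 1 intermediate row(s).
Then LEFT JOIN `bookings t3` on node_id: each of those 1 rows is kept; rows whose t2.node_id has no match in t3 get NULL for t3's columns.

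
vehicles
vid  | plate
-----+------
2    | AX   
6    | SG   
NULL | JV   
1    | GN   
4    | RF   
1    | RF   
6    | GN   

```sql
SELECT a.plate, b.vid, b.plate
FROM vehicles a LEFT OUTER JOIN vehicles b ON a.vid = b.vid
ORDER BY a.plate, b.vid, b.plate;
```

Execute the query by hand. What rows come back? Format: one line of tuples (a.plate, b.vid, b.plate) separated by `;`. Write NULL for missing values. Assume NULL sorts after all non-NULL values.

(AX, 2, AX); (GN, 1, GN); (GN, 1, RF); (GN, 6, GN); (GN, 6, SG); (JV, NULL, NULL); (RF, 1, GN); (RF, 1, RF); (RF, 4, RF); (SG, 6, GN); (SG, 6, SG)

LEFT JOIN keeps every row from `vehicles a`; unmatched rows get NULL for `vehicles b`'s columns.
Matching on a.vid = b.vid. A NULL in a compared column never satisfies the condition.
Matched pairs: 10; unmatched a rows kept: 1.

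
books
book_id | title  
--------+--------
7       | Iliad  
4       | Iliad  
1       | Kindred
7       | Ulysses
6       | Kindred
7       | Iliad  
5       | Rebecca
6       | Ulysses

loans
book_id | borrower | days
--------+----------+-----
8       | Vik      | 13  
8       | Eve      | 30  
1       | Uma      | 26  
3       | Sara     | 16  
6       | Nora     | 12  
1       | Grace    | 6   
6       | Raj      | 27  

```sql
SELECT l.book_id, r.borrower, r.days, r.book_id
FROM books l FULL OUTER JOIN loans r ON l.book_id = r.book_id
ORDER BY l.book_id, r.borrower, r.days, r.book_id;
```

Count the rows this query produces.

14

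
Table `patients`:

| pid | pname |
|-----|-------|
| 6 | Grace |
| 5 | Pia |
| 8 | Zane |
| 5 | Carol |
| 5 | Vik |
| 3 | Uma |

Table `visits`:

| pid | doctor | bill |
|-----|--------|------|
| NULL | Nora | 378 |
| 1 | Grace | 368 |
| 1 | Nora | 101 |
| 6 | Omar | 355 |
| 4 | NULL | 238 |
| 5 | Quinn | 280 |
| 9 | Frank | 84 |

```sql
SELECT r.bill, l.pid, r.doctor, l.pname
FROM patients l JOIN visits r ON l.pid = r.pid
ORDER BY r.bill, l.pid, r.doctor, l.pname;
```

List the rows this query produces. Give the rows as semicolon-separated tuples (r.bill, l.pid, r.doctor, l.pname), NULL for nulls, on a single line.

INNER JOIN keeps only pairs where the ON condition holds.
Matching on l.pid = r.pid. A NULL in a compared column never satisfies the condition.
Matched pairs: 4.

(280, 5, Quinn, Carol); (280, 5, Quinn, Pia); (280, 5, Quinn, Vik); (355, 6, Omar, Grace)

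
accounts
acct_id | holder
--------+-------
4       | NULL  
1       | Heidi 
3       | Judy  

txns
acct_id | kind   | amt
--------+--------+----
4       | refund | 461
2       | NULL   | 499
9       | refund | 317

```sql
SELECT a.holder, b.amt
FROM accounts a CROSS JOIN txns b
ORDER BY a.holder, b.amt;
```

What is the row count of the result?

9

CROSS JOIN pairs every row of `accounts` with every row of `txns`: 3 × 3 = 9 rows.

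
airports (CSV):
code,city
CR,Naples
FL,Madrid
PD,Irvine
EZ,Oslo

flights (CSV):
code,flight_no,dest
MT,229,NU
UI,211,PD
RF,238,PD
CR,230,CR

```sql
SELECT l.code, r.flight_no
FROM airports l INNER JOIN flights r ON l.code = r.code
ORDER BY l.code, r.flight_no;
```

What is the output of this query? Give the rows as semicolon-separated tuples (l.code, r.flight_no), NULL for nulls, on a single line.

(CR, 230)

INNER JOIN keeps only pairs where the ON condition holds.
Matching on l.code = r.code.
- code=CR: 1 matching r row(s), so 1 row(s) emitted.
- code=FL: no matching r row, dropped.
- code=PD: no matching r row, dropped.
- code=EZ: no matching r row, dropped.
After projecting and ordering:
l.code | r.flight_no
CR | 230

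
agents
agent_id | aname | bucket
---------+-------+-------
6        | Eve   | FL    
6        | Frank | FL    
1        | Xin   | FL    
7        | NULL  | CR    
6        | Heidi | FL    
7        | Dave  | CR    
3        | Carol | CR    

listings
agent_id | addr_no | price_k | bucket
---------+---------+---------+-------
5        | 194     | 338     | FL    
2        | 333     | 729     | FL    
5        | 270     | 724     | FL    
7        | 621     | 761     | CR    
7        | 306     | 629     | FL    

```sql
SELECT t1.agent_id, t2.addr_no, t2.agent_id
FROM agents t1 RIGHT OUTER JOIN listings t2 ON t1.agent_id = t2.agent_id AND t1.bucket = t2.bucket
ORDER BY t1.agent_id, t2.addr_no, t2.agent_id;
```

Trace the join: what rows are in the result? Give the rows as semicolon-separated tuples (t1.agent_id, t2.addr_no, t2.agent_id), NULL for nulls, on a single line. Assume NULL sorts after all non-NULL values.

(7, 621, 7); (7, 621, 7); (NULL, 194, 5); (NULL, 270, 5); (NULL, 306, 7); (NULL, 333, 2)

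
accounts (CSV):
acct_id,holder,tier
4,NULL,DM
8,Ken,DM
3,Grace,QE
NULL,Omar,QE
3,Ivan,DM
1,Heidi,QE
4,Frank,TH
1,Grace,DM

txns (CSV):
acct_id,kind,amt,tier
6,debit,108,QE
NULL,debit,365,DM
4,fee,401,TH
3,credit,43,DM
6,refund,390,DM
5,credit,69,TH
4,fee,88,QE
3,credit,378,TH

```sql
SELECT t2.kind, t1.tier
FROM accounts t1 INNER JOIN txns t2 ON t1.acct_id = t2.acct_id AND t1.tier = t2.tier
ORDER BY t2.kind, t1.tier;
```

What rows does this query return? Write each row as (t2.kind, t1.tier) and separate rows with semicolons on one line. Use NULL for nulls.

(credit, DM); (fee, TH)

INNER JOIN keeps only pairs where the ON condition holds.
Matching on t1.acct_id = t2.acct_id AND t1.tier = t2.tier. A NULL in a compared column never satisfies the condition.
- t1[0] acct_id=4, tier=DM → no match; dropped.
- t1[1] acct_id=8, tier=DM → no match; dropped.
- t1[2] acct_id=3, tier=QE → no match; dropped.
- t1[3] acct_id=NULL, tier=QE → no match; dropped.
- t1[4] acct_id=3, tier=DM → 1 match(es) in t2 → 1 row(s).
- t1[5] acct_id=1, tier=QE → no match; dropped.
- t1[6] acct_id=4, tier=TH → 1 match(es) in t2 → 1 row(s).
- t1[7] acct_id=1, tier=DM → no match; dropped.
After projecting and ordering:
t2.kind | t1.tier
credit | DM
fee | TH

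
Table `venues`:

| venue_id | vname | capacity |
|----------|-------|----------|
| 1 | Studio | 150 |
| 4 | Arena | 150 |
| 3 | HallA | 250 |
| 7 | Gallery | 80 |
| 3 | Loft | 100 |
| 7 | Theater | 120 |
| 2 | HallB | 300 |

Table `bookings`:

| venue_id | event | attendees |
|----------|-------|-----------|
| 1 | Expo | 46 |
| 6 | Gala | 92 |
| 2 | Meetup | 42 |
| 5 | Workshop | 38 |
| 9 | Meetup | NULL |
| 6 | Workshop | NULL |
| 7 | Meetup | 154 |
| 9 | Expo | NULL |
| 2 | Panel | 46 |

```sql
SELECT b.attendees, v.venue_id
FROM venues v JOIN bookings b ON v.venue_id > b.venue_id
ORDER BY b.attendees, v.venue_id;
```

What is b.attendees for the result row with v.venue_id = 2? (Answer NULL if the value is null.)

46

INNER JOIN keeps only pairs where the ON condition holds.
Matching on v.venue_id > b.venue_id.
Matched pairs: 22.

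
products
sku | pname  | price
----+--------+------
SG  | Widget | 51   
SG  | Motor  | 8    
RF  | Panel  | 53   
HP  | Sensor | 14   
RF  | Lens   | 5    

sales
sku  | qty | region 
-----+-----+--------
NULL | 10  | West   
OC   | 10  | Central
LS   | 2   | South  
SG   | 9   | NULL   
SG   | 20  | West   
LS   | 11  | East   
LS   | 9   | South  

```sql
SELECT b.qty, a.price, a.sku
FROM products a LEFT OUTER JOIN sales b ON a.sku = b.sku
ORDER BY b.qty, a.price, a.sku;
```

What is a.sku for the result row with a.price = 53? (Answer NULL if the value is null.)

LEFT JOIN keeps every row from `products`; unmatched rows get NULL for `sales`'s columns.
Matching on a.sku = b.sku. A NULL in a compared column never satisfies the condition.
Matched pairs: 4; unmatched a rows kept: 3.

RF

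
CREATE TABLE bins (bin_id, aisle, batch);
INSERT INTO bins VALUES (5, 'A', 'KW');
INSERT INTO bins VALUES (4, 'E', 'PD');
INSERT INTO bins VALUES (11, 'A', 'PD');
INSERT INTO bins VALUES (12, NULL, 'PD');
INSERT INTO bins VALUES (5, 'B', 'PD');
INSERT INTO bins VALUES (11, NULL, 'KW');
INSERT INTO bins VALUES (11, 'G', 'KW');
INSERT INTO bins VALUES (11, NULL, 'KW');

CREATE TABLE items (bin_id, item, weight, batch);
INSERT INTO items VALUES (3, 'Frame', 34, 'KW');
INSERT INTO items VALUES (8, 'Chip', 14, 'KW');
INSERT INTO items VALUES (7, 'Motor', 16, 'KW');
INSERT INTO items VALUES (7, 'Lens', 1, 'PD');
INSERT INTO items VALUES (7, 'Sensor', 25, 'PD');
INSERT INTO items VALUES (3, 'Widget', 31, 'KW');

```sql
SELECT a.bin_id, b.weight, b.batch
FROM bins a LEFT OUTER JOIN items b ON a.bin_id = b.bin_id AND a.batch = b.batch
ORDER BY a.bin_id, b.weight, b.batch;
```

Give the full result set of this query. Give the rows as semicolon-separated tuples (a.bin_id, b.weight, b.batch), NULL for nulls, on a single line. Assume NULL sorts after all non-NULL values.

LEFT JOIN keeps every row from `bins`; unmatched rows get NULL for `items`'s columns.
Matching on a.bin_id = b.bin_id AND a.batch = b.batch.
- a (bin_id=5, batch=KW) has no partner → padded with NULL.
- a (bin_id=4, batch=PD) has no partner → padded with NULL.
- a (bin_id=11, batch=PD) has no partner → padded with NULL.
- a (bin_id=12, batch=PD) has no partner → padded with NULL.
- a (bin_id=5, batch=PD) has no partner → padded with NULL.
- a (bin_id=11, batch=KW) has no partner → padded with NULL.
- a (bin_id=11, batch=KW) has no partner → padded with NULL.
- a (bin_id=11, batch=KW) has no partner → padded with NULL.
After projecting and ordering:
a.bin_id | b.weight | b.batch
4 | NULL | NULL
5 | NULL | NULL
5 | NULL | NULL
11 | NULL | NULL
11 | NULL | NULL
11 | NULL | NULL
11 | NULL | NULL
12 | NULL | NULL

(4, NULL, NULL); (5, NULL, NULL); (5, NULL, NULL); (11, NULL, NULL); (11, NULL, NULL); (11, NULL, NULL); (11, NULL, NULL); (12, NULL, NULL)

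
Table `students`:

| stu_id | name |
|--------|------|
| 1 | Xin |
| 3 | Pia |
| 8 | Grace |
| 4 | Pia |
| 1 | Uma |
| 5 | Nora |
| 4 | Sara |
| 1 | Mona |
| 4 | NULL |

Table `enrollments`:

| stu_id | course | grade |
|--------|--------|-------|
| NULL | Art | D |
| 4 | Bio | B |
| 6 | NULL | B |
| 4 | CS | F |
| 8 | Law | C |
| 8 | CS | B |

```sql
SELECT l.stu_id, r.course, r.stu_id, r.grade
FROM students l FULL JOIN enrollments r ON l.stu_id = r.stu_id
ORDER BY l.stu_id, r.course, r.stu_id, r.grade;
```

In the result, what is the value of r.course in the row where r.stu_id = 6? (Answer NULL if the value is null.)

FULL OUTER JOIN keeps every row from both sides; unmatched rows get NULL for the other side's columns.
Matching on l.stu_id = r.stu_id. A NULL in a compared column never satisfies the condition.
- stu_id=1: no r row matches, row kept with r columns NULL.
- stu_id=3: no r row matches, row kept with r columns NULL.
- stu_id=8: 2 matching r row(s), so 2 row(s) emitted.
- stu_id=4: 2 matching r row(s), so 2 row(s) emitted.
- stu_id=1: no r row matches, row kept with r columns NULL.
- stu_id=5: no r row matches, row kept with r columns NULL.
- stu_id=4: 2 matching r row(s), so 2 row(s) emitted.
- stu_id=1: no r row matches, row kept with r columns NULL.
- stu_id=4: 2 matching r row(s), so 2 row(s) emitted.
- plus 2 unmatched r row(s), each kept with NULL l columns.

NULL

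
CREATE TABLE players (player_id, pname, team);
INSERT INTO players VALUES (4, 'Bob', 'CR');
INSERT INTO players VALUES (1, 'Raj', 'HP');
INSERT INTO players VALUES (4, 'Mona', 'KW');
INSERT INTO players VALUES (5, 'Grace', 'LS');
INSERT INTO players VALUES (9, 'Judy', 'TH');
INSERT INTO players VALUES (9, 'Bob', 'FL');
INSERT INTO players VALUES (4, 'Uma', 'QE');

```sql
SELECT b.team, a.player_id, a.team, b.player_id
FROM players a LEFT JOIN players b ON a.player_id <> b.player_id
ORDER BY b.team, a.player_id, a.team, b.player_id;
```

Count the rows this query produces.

LEFT JOIN keeps every row from `players a`; unmatched rows get NULL for `players b`'s columns.
Matching on a.player_id <> b.player_id.
Matched pairs: 34; unmatched a rows kept: 0.
Total: 34 rows.

34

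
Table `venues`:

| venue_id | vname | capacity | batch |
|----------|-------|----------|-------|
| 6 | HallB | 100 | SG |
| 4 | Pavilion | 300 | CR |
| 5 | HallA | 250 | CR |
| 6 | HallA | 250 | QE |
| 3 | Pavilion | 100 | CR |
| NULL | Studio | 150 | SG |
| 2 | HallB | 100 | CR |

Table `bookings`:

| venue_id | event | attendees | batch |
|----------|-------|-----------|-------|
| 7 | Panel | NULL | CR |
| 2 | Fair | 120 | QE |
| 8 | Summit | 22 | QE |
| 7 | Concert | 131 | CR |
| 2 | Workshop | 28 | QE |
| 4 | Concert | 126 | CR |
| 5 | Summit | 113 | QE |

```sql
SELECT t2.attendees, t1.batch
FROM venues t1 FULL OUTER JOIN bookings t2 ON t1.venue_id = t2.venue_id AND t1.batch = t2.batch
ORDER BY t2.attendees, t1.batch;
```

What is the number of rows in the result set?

13

FULL OUTER JOIN keeps every row from both sides; unmatched rows get NULL for the other side's columns.
Matching on t1.venue_id = t2.venue_id AND t1.batch = t2.batch. A NULL in a compared column never satisfies the condition.
Matched pairs: 1; unmatched t1 rows kept: 6; unmatched t2 rows kept: 6.
Total: 1 matched + 12 padded = 13 rows.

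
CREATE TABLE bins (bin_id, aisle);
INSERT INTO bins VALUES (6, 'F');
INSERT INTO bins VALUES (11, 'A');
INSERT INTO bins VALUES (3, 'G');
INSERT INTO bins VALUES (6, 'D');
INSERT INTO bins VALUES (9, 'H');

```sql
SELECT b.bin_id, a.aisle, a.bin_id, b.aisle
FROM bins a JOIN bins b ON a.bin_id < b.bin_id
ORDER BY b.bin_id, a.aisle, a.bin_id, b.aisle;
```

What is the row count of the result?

9

INNER JOIN keeps only pairs where the ON condition holds.
Matching on a.bin_id < b.bin_id.
- bin_id=6: 2 matching b row(s), so 2 row(s) emitted.
- bin_id=11: no matching b row, dropped.
- bin_id=3: 4 matching b row(s), so 4 row(s) emitted.
- bin_id=6: 2 matching b row(s), so 2 row(s) emitted.
- bin_id=9: 1 matching b row(s), so 1 row(s) emitted.
Total: 9 rows.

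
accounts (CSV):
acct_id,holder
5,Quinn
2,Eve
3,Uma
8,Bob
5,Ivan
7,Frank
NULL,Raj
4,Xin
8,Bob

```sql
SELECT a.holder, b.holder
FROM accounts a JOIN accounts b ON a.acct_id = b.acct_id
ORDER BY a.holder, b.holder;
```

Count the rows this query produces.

12

INNER JOIN keeps only pairs where the ON condition holds.
Matching on a.acct_id = b.acct_id. A NULL in a compared column never satisfies the condition.
- acct_id=5: 2 matching b row(s), so 2 row(s) emitted.
- acct_id=2: 1 matching b row(s), so 1 row(s) emitted.
- acct_id=3: 1 matching b row(s), so 1 row(s) emitted.
- acct_id=8: 2 matching b row(s), so 2 row(s) emitted.
- acct_id=5: 2 matching b row(s), so 2 row(s) emitted.
- acct_id=7: 1 matching b row(s), so 1 row(s) emitted.
- acct_id=NULL: no matching b row, dropped.
- acct_id=4: 1 matching b row(s), so 1 row(s) emitted.
- acct_id=8: 2 matching b row(s), so 2 row(s) emitted.
Total: 12 rows.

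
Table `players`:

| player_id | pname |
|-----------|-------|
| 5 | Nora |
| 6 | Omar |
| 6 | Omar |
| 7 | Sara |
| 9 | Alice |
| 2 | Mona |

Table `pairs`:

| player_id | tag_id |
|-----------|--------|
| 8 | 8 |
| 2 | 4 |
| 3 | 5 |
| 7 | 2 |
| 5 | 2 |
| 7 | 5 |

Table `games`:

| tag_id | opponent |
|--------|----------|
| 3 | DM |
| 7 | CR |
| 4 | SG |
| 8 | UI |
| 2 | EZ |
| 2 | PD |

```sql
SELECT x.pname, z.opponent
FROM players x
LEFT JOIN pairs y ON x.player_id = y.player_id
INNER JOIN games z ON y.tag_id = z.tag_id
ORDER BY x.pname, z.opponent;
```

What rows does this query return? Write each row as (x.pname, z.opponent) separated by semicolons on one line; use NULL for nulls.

(Mona, SG); (Nora, EZ); (Nora, PD); (Sara, EZ); (Sara, PD)

Evaluate left to right. First `players x LEFT JOIN pairs y` on player_id: 7 row(s).
Then INNER JOIN `games z` on tag_id: keep only rows whose y.tag_id appears in z.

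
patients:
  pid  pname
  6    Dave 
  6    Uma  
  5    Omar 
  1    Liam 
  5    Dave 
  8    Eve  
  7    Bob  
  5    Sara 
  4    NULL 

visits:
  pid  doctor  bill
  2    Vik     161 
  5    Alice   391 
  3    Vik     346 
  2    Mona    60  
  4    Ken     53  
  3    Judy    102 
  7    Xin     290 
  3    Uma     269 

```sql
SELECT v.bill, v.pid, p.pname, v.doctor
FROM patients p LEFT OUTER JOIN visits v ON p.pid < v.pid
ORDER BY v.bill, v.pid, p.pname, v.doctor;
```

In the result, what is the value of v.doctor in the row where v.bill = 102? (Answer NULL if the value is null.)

Judy

LEFT JOIN keeps every row from `patients`; unmatched rows get NULL for `visits`'s columns.
Matching on p.pid < v.pid.
- pid=6: 1 matching v row(s), so 1 row(s) emitted.
- pid=6: 1 matching v row(s), so 1 row(s) emitted.
- pid=5: 1 matching v row(s), so 1 row(s) emitted.
- pid=1: 8 matching v row(s), so 8 row(s) emitted.
- pid=5: 1 matching v row(s), so 1 row(s) emitted.
- pid=8: no v row matches, row kept with v columns NULL.
- pid=7: no v row matches, row kept with v columns NULL.
- pid=5: 1 matching v row(s), so 1 row(s) emitted.
- pid=4: 2 matching v row(s), so 2 row(s) emitted.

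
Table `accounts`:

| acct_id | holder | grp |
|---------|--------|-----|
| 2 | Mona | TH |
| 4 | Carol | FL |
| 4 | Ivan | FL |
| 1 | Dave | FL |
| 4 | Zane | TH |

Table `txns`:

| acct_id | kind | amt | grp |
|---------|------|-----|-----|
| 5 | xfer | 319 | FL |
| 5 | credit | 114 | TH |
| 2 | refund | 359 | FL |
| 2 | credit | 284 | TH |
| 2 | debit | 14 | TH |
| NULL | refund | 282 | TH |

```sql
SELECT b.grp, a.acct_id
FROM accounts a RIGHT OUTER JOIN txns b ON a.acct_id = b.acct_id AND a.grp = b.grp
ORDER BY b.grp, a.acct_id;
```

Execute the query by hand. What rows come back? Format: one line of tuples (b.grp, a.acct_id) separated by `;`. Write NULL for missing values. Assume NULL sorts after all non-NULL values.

RIGHT JOIN keeps every row from `txns`; unmatched rows get NULL for `accounts`'s columns.
Matching on a.acct_id = b.acct_id AND a.grp = b.grp. A NULL in a compared column never satisfies the condition.
Matched pairs: 2; unmatched b rows kept: 4.

(FL, NULL); (FL, NULL); (TH, 2); (TH, 2); (TH, NULL); (TH, NULL)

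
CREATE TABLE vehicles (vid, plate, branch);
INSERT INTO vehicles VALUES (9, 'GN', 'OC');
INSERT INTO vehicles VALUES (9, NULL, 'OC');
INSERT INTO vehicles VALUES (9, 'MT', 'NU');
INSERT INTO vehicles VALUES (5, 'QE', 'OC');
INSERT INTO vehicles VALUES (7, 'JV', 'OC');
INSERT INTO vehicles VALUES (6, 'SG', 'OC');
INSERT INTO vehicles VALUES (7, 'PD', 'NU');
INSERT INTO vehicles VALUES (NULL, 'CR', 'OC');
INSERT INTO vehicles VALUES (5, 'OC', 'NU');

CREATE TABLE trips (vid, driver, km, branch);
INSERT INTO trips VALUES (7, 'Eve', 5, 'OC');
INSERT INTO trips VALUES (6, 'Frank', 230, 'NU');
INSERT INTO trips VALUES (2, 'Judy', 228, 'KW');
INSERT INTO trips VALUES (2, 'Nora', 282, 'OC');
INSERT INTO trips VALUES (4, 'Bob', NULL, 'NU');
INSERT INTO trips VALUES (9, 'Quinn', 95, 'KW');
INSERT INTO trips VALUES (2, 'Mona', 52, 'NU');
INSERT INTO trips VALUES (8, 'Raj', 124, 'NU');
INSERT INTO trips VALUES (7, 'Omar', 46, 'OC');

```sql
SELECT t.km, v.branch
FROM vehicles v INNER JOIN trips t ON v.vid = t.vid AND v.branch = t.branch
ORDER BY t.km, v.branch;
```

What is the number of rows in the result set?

2

INNER JOIN keeps only pairs where the ON condition holds.
Matching on v.vid = t.vid AND v.branch = t.branch. A NULL in a compared column never satisfies the condition.
Matched pairs: 2.
Total: 2 rows.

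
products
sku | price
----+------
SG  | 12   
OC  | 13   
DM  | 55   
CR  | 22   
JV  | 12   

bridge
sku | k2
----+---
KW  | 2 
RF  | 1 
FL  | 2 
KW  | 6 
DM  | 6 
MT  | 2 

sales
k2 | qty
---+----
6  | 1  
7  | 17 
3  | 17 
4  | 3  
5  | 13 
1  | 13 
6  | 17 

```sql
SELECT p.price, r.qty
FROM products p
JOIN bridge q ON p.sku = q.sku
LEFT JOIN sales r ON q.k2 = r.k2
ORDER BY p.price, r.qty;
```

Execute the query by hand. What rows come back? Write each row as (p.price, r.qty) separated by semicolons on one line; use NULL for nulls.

(55, 1); (55, 17)

Evaluate left to right. First `products p INNER JOIN bridge q` on sku: 1 row(s).
Then LEFT JOIN `sales r` on k2: each of those 1 rows is kept; rows whose q.k2 has no match in r get NULL for r's columns.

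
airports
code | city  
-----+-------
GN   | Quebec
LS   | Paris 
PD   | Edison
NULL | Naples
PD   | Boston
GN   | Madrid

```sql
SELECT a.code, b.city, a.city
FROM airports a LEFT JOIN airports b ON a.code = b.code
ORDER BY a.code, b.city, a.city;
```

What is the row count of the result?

10

LEFT JOIN keeps every row from `airports a`; unmatched rows get NULL for `airports b`'s columns.
Matching on a.code = b.code. A NULL in a compared column never satisfies the condition.
Matched pairs: 9; unmatched a rows kept: 1.
Total: 9 matched + 1 padded = 10 rows.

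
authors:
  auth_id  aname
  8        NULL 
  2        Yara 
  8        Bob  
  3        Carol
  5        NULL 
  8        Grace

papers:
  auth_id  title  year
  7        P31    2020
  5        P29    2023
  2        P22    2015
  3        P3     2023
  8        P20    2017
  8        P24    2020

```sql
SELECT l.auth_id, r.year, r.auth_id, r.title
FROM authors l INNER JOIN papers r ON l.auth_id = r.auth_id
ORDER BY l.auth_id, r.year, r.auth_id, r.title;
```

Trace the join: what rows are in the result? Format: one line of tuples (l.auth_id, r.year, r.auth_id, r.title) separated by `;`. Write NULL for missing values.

(2, 2015, 2, P22); (3, 2023, 3, P3); (5, 2023, 5, P29); (8, 2017, 8, P20); (8, 2017, 8, P20); (8, 2017, 8, P20); (8, 2020, 8, P24); (8, 2020, 8, P24); (8, 2020, 8, P24)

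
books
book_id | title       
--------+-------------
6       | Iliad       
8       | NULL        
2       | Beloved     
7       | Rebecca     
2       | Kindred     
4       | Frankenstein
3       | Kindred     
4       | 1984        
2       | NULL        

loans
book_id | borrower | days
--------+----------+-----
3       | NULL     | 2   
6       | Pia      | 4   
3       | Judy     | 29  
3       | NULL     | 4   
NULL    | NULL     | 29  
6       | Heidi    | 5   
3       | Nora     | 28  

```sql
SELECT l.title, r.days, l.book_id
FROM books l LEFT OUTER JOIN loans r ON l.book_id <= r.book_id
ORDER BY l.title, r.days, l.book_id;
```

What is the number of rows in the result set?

LEFT JOIN keeps every row from `books`; unmatched rows get NULL for `loans`'s columns.
Matching on l.book_id <= r.book_id. A NULL in a compared column never satisfies the condition.
- l[0] book_id=6 → 2 match(es) in r → 2 row(s).
- l[1] book_id=8 → no match; kept with NULLs on the r side.
- l[2] book_id=2 → 6 match(es) in r → 6 row(s).
- l[3] book_id=7 → no match; kept with NULLs on the r side.
- l[4] book_id=2 → 6 match(es) in r → 6 row(s).
- l[5] book_id=4 → 2 match(es) in r → 2 row(s).
- l[6] book_id=3 → 6 match(es) in r → 6 row(s).
- l[7] book_id=4 → 2 match(es) in r → 2 row(s).
- l[8] book_id=2 → 6 match(es) in r → 6 row(s).
Total: 30 matched + 2 padded = 32 rows.

32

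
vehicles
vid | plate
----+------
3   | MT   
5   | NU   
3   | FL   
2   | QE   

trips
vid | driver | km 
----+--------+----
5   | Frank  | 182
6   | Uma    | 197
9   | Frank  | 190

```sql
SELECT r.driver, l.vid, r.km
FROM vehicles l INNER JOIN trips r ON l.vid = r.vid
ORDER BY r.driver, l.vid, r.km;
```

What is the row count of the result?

1

INNER JOIN keeps only pairs where the ON condition holds.
Matching on l.vid = r.vid.
Matched pairs: 1.
Total: 1 rows.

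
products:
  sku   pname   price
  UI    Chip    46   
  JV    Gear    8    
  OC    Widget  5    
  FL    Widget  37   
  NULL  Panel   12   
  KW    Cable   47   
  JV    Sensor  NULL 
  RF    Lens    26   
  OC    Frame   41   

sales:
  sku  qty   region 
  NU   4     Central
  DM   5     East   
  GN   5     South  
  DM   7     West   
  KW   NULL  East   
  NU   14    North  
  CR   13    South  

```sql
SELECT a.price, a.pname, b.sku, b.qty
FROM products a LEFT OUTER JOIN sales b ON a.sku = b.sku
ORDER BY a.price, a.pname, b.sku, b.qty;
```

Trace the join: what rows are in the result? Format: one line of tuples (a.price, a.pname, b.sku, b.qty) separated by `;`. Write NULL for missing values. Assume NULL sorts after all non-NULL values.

LEFT JOIN keeps every row from `products`; unmatched rows get NULL for `sales`'s columns.
Matching on a.sku = b.sku. A NULL in a compared column never satisfies the condition.
- a row (sku=UI): no match → kept, b columns NULL.
- a row (sku=JV): no match → kept, b columns NULL.
- a row (sku=OC): no match → kept, b columns NULL.
- a row (sku=FL): no match → kept, b columns NULL.
- a row (sku=NULL): no match → kept, b columns NULL.
- a row (sku=KW): matches 1 b row(s) → 1 output row(s).
- a row (sku=JV): no match → kept, b columns NULL.
- a row (sku=RF): no match → kept, b columns NULL.
- a row (sku=OC): no match → kept, b columns NULL.
After projecting and ordering:
a.price | a.pname | b.sku | b.qty
5 | Widget | NULL | NULL
8 | Gear | NULL | NULL
12 | Panel | NULL | NULL
26 | Lens | NULL | NULL
37 | Widget | NULL | NULL
41 | Frame | NULL | NULL
46 | Chip | NULL | NULL
47 | Cable | KW | NULL
NULL | Sensor | NULL | NULL

(5, Widget, NULL, NULL); (8, Gear, NULL, NULL); (12, Panel, NULL, NULL); (26, Lens, NULL, NULL); (37, Widget, NULL, NULL); (41, Frame, NULL, NULL); (46, Chip, NULL, NULL); (47, Cable, KW, NULL); (NULL, Sensor, NULL, NULL)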